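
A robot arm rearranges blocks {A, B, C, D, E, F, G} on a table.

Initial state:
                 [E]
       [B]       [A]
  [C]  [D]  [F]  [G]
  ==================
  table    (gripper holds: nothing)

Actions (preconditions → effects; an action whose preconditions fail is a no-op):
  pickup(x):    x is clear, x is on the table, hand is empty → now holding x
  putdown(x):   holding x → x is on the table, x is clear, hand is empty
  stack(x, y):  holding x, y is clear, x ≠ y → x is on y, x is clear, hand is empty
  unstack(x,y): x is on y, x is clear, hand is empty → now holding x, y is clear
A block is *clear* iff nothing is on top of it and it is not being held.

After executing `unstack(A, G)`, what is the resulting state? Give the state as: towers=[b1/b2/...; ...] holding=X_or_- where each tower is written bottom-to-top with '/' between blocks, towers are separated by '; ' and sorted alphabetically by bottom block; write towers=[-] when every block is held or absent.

towers=[C; D/B; F; G/A/E] holding=-

before: towers=[C; D/B; F; G/A/E] holding=-
pre[unstack(A, G)]: on(A,G) ok, clear(A) fail, handempty ok
clear(A) unmet → unstack(A, G) is a no-op
after:  towers=[C; D/B; F; G/A/E] holding=-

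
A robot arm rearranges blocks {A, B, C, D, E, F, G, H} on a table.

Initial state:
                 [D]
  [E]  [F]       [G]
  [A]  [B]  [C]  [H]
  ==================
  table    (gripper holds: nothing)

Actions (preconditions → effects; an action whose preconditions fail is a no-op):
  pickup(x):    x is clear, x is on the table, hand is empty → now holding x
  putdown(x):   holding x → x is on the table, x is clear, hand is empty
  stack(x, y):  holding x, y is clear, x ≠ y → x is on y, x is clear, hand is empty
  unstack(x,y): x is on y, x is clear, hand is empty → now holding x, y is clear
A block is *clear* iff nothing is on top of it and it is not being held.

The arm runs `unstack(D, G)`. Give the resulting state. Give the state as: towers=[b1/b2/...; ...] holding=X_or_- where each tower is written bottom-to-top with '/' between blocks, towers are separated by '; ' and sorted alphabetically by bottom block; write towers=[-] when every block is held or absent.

before: towers=[A/E; B/F; C; H/G/D] holding=-
pre[unstack(D, G)]: on(D,G) ✓, clear(D) ✓, handempty ✓
all met → apply unstack(D, G)
after:  towers=[A/E; B/F; C; H/G] holding=D

towers=[A/E; B/F; C; H/G] holding=D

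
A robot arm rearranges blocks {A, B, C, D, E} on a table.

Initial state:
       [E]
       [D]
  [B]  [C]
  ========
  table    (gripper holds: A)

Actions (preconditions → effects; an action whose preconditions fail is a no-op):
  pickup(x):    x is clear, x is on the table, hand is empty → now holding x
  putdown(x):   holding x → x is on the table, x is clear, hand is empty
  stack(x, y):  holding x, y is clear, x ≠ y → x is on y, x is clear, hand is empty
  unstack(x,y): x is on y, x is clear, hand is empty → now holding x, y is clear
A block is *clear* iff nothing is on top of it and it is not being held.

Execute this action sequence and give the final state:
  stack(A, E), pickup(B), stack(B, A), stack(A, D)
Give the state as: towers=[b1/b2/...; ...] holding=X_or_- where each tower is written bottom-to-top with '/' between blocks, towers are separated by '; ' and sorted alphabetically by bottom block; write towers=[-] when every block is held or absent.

step 1 (stack(A, E)): towers=[B; C/D/E/A] holding=-
step 2 (pickup(B)): towers=[C/D/E/A] holding=B
step 3 (stack(B, A)): towers=[C/D/E/A/B] holding=-
step 4 (stack(A, D)) [no-op]: towers=[C/D/E/A/B] holding=-

towers=[C/D/E/A/B] holding=-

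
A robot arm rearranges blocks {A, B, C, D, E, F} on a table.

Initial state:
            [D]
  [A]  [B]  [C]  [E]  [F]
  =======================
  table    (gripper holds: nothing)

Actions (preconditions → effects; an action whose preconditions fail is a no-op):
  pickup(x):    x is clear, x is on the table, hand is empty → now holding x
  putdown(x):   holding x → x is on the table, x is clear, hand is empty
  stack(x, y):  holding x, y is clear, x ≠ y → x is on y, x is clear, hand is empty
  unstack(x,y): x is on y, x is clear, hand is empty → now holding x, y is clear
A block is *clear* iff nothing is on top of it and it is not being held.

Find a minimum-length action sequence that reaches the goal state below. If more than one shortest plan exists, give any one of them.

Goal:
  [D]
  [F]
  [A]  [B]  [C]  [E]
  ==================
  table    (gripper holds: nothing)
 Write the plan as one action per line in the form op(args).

pickup(F)
stack(F, A)
unstack(D, C)
stack(D, F)

step 1 (pickup(F)): towers=[A; B; C/D; E] holding=F
step 2 (stack(F, A)): towers=[A/F; B; C/D; E] holding=-
step 3 (unstack(D, C)): towers=[A/F; B; C; E] holding=D
step 4 (stack(D, F)): towers=[A/F/D; B; C; E] holding=-
goal check: towers=[A/F/D; B; C; E] holding=- — reached (length 4, optimal by BFS)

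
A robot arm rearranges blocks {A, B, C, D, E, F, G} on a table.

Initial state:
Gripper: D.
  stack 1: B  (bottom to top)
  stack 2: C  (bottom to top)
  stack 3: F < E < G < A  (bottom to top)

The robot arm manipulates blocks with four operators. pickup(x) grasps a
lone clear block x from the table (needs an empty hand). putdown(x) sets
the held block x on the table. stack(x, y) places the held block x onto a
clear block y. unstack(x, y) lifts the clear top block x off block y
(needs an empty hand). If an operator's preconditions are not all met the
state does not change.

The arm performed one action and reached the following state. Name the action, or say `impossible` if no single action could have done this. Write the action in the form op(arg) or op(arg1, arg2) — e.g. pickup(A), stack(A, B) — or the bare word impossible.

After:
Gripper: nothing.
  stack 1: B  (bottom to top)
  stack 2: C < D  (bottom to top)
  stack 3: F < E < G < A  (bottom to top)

stack(D, C)

target: towers=[B; C/D; F/E/G/A] holding=-
        putdown(D) → towers=[B; C; D; F/E/G/A] holding=-
       stack(D, B) → towers=[B/D; C; F/E/G/A] holding=-
       stack(D, A) → towers=[B; C; F/E/G/A/D] holding=-
       stack(D, C) → towers=[B; C/D; F/E/G/A] holding=-  ← match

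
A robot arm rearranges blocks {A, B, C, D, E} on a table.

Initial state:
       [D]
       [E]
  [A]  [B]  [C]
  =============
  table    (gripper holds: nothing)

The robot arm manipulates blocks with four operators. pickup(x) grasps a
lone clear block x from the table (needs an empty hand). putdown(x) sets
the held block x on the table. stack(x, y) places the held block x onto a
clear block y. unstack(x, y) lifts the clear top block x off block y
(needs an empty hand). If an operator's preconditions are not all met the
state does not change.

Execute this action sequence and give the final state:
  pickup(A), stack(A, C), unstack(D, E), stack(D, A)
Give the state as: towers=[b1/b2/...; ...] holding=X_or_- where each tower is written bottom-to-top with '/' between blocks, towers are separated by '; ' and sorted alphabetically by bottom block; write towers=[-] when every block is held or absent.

towers=[B/E; C/A/D] holding=-

step 1 (pickup(A)): towers=[B/E/D; C] holding=A
step 2 (stack(A, C)): towers=[B/E/D; C/A] holding=-
step 3 (unstack(D, E)): towers=[B/E; C/A] holding=D
step 4 (stack(D, A)): towers=[B/E; C/A/D] holding=-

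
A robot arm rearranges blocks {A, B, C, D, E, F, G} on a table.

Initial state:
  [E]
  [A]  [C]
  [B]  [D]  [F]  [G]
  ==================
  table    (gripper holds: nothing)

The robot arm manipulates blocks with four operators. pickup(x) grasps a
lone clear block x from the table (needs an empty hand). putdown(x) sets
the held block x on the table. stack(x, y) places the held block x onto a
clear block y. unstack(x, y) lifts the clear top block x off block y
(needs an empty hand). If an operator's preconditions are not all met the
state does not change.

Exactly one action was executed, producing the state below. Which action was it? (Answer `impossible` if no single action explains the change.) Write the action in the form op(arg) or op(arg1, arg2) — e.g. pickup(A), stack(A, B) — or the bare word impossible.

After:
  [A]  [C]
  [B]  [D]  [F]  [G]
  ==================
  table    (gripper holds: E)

target: towers=[B/A; D/C; F; G] holding=E
         pickup(F) → towers=[B/A/E; D/C; G] holding=F
         pickup(G) → towers=[B/A/E; D/C; F] holding=G
     unstack(E, A) → towers=[B/A; D/C; F; G] holding=E  ← match
     unstack(C, D) → towers=[B/A/E; D; F; G] holding=C

unstack(E, A)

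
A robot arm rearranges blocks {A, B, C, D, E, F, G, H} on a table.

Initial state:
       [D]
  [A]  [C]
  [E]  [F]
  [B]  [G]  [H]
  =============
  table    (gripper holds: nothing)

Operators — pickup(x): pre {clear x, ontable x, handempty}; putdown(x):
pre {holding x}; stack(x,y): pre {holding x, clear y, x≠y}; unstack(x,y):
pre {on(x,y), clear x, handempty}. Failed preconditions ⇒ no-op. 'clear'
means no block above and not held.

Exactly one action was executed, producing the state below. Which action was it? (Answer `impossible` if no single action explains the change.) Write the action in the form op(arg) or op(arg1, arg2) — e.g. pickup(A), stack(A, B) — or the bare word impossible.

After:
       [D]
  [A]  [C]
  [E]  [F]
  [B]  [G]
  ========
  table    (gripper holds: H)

pickup(H)

target: towers=[B/E/A; G/F/C/D] holding=H
     unstack(A, E) → towers=[B/E; G/F/C/D; H] holding=A
         pickup(H) → towers=[B/E/A; G/F/C/D] holding=H  ← match
     unstack(D, C) → towers=[B/E/A; G/F/C; H] holding=D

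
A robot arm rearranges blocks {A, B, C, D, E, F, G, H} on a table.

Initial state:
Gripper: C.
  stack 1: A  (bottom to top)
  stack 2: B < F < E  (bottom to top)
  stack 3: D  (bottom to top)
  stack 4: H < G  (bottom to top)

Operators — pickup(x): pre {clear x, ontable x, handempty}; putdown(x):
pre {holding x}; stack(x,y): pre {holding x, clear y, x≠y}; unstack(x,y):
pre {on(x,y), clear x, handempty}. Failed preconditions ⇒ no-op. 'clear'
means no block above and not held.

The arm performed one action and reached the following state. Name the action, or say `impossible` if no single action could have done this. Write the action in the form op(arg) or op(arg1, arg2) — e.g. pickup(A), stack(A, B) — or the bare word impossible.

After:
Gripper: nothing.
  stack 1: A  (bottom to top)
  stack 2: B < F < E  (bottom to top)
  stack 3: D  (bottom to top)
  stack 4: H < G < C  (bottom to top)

stack(C, G)

target: towers=[A; B/F/E; D; H/G/C] holding=-
        putdown(C) → towers=[A; B/F/E; C; D; H/G] holding=-
       stack(C, G) → towers=[A; B/F/E; D; H/G/C] holding=-  ← match
       stack(C, A) → towers=[A/C; B/F/E; D; H/G] holding=-
       stack(C, E) → towers=[A; B/F/E/C; D; H/G] holding=-
       stack(C, D) → towers=[A; B/F/E; D/C; H/G] holding=-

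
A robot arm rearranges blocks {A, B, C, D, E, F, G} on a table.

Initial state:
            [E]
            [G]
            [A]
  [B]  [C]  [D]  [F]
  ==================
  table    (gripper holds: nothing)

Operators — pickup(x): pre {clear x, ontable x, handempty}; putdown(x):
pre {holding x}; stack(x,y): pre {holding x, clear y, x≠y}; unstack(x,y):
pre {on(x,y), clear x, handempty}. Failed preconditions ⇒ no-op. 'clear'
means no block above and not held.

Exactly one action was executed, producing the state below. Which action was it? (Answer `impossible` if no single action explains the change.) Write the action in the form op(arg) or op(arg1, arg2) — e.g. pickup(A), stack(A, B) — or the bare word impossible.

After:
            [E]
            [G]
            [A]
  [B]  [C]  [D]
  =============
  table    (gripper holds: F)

target: towers=[B; C; D/A/G/E] holding=F
         pickup(B) → towers=[C; D/A/G/E; F] holding=B
         pickup(F) → towers=[B; C; D/A/G/E] holding=F  ← match
     unstack(E, G) → towers=[B; C; D/A/G; F] holding=E
         pickup(C) → towers=[B; D/A/G/E; F] holding=C

pickup(F)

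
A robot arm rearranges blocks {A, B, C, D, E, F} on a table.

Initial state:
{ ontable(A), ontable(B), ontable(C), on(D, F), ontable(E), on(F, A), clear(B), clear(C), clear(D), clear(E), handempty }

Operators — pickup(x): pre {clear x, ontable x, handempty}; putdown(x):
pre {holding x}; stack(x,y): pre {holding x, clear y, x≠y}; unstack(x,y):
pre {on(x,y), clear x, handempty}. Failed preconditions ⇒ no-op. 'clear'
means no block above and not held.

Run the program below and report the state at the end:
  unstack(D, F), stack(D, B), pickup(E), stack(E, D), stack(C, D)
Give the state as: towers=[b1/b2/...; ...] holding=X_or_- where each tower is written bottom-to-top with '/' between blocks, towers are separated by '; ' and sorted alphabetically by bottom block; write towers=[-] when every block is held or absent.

towers=[A/F; B/D/E; C] holding=-

step 1 (unstack(D, F)): towers=[A/F; B; C; E] holding=D
step 2 (stack(D, B)): towers=[A/F; B/D; C; E] holding=-
step 3 (pickup(E)): towers=[A/F; B/D; C] holding=E
step 4 (stack(E, D)): towers=[A/F; B/D/E; C] holding=-
step 5 (stack(C, D)) [no-op]: towers=[A/F; B/D/E; C] holding=-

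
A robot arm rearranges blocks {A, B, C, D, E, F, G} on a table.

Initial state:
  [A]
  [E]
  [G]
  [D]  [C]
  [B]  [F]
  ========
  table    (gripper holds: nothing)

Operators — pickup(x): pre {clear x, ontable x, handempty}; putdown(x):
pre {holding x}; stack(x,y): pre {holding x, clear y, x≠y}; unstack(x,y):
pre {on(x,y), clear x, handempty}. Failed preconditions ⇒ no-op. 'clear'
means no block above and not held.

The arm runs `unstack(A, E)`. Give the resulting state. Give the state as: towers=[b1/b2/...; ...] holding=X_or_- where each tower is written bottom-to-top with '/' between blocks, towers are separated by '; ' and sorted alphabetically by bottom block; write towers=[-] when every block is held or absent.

towers=[B/D/G/E; F/C] holding=A

before: towers=[B/D/G/E/A; F/C] holding=-
pre[unstack(A, E)]: on(A,E) yes, clear(A) yes, handempty yes
all met → apply unstack(A, E)
after:  towers=[B/D/G/E; F/C] holding=A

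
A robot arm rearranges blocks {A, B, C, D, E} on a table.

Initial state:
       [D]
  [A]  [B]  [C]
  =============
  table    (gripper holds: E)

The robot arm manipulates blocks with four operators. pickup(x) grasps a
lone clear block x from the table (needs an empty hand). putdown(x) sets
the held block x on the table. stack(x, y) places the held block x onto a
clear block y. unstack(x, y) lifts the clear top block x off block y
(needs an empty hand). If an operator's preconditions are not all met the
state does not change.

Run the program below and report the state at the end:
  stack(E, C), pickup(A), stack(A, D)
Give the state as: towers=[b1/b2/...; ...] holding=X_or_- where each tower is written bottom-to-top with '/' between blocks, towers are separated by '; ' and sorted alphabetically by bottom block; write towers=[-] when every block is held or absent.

step 1 (stack(E, C)): towers=[A; B/D; C/E] holding=-
step 2 (pickup(A)): towers=[B/D; C/E] holding=A
step 3 (stack(A, D)): towers=[B/D/A; C/E] holding=-

towers=[B/D/A; C/E] holding=-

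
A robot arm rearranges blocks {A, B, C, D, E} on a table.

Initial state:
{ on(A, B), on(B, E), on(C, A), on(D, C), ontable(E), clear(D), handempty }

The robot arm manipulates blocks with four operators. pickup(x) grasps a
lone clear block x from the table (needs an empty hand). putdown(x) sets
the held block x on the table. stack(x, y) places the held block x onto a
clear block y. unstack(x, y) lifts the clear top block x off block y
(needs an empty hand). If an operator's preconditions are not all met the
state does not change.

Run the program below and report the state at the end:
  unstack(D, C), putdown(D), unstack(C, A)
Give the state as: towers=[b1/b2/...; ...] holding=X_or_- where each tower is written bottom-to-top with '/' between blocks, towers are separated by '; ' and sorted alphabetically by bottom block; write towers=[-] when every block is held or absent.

towers=[D; E/B/A] holding=C

step 1 (unstack(D, C)): towers=[E/B/A/C] holding=D
step 2 (putdown(D)): towers=[D; E/B/A/C] holding=-
step 3 (unstack(C, A)): towers=[D; E/B/A] holding=C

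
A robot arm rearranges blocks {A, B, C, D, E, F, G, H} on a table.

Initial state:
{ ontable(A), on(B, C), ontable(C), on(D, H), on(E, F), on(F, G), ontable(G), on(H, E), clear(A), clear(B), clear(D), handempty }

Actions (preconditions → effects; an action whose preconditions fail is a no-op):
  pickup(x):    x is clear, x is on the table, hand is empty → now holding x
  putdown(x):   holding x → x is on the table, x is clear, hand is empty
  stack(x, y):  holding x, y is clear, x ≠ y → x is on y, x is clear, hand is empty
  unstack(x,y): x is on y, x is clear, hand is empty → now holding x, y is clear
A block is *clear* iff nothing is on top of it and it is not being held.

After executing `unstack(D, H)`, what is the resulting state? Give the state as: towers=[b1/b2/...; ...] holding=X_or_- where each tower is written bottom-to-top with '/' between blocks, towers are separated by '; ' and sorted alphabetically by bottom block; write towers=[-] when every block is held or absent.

before: towers=[A; C/B; G/F/E/H/D] holding=-
pre[unstack(D, H)]: on(D,H) ✓, clear(D) ✓, handempty ✓
all met → apply unstack(D, H)
after:  towers=[A; C/B; G/F/E/H] holding=D

towers=[A; C/B; G/F/E/H] holding=D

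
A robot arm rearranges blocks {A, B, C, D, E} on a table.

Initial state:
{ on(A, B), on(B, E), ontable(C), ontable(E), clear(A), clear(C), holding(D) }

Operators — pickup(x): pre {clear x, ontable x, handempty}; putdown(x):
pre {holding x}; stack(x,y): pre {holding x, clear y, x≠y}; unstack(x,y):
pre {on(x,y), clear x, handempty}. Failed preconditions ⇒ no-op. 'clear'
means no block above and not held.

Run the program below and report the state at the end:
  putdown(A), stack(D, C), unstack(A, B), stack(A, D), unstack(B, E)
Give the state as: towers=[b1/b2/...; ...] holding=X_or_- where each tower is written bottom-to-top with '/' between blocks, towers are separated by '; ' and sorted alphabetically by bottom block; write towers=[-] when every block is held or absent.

towers=[C/D/A; E] holding=B

step 1 (putdown(A)) [no-op]: towers=[C; E/B/A] holding=D
step 2 (stack(D, C)): towers=[C/D; E/B/A] holding=-
step 3 (unstack(A, B)): towers=[C/D; E/B] holding=A
step 4 (stack(A, D)): towers=[C/D/A; E/B] holding=-
step 5 (unstack(B, E)): towers=[C/D/A; E] holding=B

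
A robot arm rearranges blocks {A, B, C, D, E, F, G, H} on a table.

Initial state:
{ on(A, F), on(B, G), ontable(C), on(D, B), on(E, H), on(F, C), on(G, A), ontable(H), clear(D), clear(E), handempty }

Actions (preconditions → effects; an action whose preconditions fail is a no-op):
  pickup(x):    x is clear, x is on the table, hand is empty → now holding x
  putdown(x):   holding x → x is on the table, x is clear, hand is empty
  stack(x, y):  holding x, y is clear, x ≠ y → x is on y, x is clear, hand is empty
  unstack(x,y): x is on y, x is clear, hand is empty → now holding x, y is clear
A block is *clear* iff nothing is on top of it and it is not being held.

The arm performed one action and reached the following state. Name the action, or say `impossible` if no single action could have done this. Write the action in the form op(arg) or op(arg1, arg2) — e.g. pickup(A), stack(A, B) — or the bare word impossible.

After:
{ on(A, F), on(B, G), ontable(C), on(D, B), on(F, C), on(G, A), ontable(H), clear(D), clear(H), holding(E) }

target: towers=[C/F/A/G/B/D; H] holding=E
     unstack(E, H) → towers=[C/F/A/G/B/D; H] holding=E  ← match
     unstack(D, B) → towers=[C/F/A/G/B; H/E] holding=D

unstack(E, H)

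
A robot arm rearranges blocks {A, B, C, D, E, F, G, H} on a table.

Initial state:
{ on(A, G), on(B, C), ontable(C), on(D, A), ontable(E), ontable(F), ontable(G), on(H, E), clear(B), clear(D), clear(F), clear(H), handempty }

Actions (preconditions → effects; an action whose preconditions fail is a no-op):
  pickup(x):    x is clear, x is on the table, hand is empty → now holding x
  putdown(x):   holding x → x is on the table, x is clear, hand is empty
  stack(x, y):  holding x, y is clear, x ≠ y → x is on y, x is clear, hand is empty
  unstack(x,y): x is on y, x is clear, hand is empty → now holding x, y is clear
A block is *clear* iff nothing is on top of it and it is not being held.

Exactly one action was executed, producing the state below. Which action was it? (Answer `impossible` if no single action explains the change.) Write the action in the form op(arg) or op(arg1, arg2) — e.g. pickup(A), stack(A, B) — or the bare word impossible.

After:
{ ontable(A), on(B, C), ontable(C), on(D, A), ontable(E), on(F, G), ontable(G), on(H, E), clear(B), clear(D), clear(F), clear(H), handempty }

target: towers=[A/D; C/B; E/H; G/F] holding=-
     unstack(H, E) → towers=[C/B; E; F; G/A/D] holding=H
     unstack(B, C) → towers=[C; E/H; F; G/A/D] holding=B
         pickup(F) → towers=[C/B; E/H; G/A/D] holding=F
     unstack(D, A) → towers=[C/B; E/H; F; G/A] holding=D
none of the 4 applicable actions match → impossible

impossible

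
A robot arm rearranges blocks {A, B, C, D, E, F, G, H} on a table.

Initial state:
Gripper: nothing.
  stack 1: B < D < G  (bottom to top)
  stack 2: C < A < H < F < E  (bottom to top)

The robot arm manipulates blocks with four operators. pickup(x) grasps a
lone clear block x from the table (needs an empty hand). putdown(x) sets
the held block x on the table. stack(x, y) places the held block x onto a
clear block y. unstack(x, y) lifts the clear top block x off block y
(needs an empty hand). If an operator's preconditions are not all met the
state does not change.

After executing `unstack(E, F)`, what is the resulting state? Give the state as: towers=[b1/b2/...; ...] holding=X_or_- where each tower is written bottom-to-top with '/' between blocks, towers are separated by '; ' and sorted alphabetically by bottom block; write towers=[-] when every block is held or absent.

towers=[B/D/G; C/A/H/F] holding=E

before: towers=[B/D/G; C/A/H/F/E] holding=-
pre[unstack(E, F)]: on(E,F) ✓, clear(E) ✓, handempty ✓
all met → apply unstack(E, F)
after:  towers=[B/D/G; C/A/H/F] holding=E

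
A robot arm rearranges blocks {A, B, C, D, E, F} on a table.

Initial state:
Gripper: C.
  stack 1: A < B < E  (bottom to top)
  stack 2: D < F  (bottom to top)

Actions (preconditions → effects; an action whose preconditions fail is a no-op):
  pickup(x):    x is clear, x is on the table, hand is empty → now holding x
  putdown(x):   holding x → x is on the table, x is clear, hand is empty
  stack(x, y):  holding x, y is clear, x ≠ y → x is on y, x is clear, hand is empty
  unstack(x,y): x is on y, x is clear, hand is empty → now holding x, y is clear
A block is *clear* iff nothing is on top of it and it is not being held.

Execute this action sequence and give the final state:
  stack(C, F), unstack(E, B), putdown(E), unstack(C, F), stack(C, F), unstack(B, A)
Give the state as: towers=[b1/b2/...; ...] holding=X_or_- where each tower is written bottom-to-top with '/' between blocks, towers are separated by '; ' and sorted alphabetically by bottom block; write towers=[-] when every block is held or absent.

step 1 (stack(C, F)): towers=[A/B/E; D/F/C] holding=-
step 2 (unstack(E, B)): towers=[A/B; D/F/C] holding=E
step 3 (putdown(E)): towers=[A/B; D/F/C; E] holding=-
step 4 (unstack(C, F)): towers=[A/B; D/F; E] holding=C
step 5 (stack(C, F)): towers=[A/B; D/F/C; E] holding=-
step 6 (unstack(B, A)): towers=[A; D/F/C; E] holding=B

towers=[A; D/F/C; E] holding=B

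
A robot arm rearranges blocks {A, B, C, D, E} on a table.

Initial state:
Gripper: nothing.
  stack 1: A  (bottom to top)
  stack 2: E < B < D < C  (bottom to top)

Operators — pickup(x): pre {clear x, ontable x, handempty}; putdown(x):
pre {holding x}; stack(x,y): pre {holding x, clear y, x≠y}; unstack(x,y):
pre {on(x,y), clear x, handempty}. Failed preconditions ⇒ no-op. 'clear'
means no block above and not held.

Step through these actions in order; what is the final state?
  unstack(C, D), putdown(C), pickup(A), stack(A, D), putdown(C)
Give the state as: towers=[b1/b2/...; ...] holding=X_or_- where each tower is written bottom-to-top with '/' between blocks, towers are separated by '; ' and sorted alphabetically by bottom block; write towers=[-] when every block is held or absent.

towers=[C; E/B/D/A] holding=-

step 1 (unstack(C, D)): towers=[A; E/B/D] holding=C
step 2 (putdown(C)): towers=[A; C; E/B/D] holding=-
step 3 (pickup(A)): towers=[C; E/B/D] holding=A
step 4 (stack(A, D)): towers=[C; E/B/D/A] holding=-
step 5 (putdown(C)) [no-op]: towers=[C; E/B/D/A] holding=-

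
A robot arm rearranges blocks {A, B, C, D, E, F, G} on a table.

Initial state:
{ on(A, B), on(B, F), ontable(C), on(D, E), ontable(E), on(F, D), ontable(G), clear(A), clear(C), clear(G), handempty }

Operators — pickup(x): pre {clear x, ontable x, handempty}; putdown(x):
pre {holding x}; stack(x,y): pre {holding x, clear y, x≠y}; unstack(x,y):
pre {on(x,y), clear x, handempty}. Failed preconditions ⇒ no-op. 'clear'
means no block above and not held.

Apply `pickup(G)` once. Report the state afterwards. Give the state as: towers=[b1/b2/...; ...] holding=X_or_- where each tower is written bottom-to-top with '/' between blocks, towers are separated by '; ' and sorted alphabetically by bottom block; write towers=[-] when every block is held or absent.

towers=[C; E/D/F/B/A] holding=G

before: towers=[C; E/D/F/B/A; G] holding=-
pre[pickup(G)]: clear(G) ✓, ontable(G) ✓, handempty ✓
all met → apply pickup(G)
after:  towers=[C; E/D/F/B/A] holding=G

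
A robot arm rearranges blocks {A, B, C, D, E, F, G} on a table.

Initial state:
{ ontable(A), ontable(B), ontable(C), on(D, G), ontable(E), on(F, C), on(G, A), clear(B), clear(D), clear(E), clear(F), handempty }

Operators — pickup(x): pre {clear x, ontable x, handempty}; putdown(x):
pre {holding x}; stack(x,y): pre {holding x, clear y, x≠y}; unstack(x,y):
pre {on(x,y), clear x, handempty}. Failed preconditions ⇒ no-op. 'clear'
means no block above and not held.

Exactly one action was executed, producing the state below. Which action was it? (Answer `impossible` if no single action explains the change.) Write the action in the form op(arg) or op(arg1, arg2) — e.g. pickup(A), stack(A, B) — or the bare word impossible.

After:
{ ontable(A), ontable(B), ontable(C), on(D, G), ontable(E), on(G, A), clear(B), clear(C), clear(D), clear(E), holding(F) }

unstack(F, C)

target: towers=[A/G/D; B; C; E] holding=F
         pickup(B) → towers=[A/G/D; C/F; E] holding=B
     unstack(F, C) → towers=[A/G/D; B; C; E] holding=F  ← match
     unstack(D, G) → towers=[A/G; B; C/F; E] holding=D
         pickup(E) → towers=[A/G/D; B; C/F] holding=E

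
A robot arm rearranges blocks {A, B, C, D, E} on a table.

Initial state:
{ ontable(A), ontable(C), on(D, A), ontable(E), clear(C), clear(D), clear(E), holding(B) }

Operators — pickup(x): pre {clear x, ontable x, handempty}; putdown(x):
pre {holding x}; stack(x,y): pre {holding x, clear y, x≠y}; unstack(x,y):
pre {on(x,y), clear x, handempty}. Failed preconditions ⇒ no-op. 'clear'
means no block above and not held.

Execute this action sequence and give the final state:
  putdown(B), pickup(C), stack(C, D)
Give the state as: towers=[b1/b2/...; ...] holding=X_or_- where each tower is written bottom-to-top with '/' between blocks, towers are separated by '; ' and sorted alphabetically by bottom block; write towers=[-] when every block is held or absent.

step 1 (putdown(B)): towers=[A/D; B; C; E] holding=-
step 2 (pickup(C)): towers=[A/D; B; E] holding=C
step 3 (stack(C, D)): towers=[A/D/C; B; E] holding=-

towers=[A/D/C; B; E] holding=-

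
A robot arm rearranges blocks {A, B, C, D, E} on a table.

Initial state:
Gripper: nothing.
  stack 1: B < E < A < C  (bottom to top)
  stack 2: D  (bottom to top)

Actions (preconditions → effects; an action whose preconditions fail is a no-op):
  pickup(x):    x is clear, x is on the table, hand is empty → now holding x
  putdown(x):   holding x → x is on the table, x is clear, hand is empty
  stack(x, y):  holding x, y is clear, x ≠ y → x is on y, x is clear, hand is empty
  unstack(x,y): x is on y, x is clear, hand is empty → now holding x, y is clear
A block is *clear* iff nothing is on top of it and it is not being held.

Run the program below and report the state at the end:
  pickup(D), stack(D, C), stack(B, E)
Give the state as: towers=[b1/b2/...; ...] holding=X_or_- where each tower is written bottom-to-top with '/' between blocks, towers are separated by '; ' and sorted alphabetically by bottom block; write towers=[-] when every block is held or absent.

towers=[B/E/A/C/D] holding=-

step 1 (pickup(D)): towers=[B/E/A/C] holding=D
step 2 (stack(D, C)): towers=[B/E/A/C/D] holding=-
step 3 (stack(B, E)) [no-op]: towers=[B/E/A/C/D] holding=-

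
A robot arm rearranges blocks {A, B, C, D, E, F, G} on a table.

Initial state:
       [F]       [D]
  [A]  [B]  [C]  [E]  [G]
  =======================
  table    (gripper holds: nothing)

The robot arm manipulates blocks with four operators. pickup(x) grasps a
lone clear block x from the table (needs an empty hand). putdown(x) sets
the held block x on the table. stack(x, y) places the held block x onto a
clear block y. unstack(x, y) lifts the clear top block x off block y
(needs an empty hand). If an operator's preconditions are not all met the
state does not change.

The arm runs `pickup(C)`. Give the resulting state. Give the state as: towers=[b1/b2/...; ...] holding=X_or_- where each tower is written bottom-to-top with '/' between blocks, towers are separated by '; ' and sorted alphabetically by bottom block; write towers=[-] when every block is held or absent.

before: towers=[A; B/F; C; E/D; G] holding=-
pre[pickup(C)]: clear(C) ✓, ontable(C) ✓, handempty ✓
all met → apply pickup(C)
after:  towers=[A; B/F; E/D; G] holding=C

towers=[A; B/F; E/D; G] holding=C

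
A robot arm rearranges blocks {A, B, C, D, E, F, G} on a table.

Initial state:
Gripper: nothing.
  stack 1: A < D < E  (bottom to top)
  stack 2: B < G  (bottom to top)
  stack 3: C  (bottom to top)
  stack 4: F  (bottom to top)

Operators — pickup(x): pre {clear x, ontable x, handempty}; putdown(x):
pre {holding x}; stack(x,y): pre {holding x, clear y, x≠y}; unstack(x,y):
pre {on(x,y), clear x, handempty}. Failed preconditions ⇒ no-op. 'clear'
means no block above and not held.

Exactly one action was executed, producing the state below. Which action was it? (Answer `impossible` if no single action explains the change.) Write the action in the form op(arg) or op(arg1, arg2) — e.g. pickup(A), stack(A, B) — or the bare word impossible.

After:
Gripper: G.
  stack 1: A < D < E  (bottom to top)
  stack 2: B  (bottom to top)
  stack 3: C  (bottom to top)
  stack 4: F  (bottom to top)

unstack(G, B)

target: towers=[A/D/E; B; C; F] holding=G
         pickup(F) → towers=[A/D/E; B/G; C] holding=F
     unstack(G, B) → towers=[A/D/E; B; C; F] holding=G  ← match
     unstack(E, D) → towers=[A/D; B/G; C; F] holding=E
         pickup(C) → towers=[A/D/E; B/G; F] holding=C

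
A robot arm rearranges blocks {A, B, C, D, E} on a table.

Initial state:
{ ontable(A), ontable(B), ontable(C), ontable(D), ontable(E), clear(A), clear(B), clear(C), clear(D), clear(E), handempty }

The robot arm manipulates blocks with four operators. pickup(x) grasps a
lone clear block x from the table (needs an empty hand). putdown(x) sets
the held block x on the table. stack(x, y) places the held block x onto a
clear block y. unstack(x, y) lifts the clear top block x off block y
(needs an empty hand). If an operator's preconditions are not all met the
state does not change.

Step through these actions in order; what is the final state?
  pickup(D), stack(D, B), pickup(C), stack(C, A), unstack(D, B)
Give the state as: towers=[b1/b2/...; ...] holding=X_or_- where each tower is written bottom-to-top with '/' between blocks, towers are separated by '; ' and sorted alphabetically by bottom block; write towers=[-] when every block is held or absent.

towers=[A/C; B; E] holding=D

step 1 (pickup(D)): towers=[A; B; C; E] holding=D
step 2 (stack(D, B)): towers=[A; B/D; C; E] holding=-
step 3 (pickup(C)): towers=[A; B/D; E] holding=C
step 4 (stack(C, A)): towers=[A/C; B/D; E] holding=-
step 5 (unstack(D, B)): towers=[A/C; B; E] holding=D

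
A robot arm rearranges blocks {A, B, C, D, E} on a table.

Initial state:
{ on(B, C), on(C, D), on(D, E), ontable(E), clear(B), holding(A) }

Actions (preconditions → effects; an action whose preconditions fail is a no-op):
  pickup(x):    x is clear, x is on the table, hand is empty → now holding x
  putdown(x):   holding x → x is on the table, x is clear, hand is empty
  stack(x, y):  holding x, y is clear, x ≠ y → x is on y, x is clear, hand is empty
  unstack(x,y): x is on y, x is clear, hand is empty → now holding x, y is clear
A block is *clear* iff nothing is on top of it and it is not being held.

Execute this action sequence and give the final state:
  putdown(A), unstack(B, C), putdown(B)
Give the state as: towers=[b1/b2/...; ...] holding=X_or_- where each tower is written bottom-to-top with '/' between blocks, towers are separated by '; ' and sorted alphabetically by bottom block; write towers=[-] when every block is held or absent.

towers=[A; B; E/D/C] holding=-

step 1 (putdown(A)): towers=[A; E/D/C/B] holding=-
step 2 (unstack(B, C)): towers=[A; E/D/C] holding=B
step 3 (putdown(B)): towers=[A; B; E/D/C] holding=-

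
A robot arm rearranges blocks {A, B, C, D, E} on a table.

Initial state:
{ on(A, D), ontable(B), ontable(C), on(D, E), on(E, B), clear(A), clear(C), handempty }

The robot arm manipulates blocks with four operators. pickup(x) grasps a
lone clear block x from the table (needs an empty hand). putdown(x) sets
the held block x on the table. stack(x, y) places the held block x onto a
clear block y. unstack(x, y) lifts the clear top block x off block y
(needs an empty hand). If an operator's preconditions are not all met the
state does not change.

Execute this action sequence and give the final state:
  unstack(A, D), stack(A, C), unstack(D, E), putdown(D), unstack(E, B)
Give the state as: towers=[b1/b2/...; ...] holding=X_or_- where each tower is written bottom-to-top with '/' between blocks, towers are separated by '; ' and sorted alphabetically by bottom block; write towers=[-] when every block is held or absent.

step 1 (unstack(A, D)): towers=[B/E/D; C] holding=A
step 2 (stack(A, C)): towers=[B/E/D; C/A] holding=-
step 3 (unstack(D, E)): towers=[B/E; C/A] holding=D
step 4 (putdown(D)): towers=[B/E; C/A; D] holding=-
step 5 (unstack(E, B)): towers=[B; C/A; D] holding=E

towers=[B; C/A; D] holding=E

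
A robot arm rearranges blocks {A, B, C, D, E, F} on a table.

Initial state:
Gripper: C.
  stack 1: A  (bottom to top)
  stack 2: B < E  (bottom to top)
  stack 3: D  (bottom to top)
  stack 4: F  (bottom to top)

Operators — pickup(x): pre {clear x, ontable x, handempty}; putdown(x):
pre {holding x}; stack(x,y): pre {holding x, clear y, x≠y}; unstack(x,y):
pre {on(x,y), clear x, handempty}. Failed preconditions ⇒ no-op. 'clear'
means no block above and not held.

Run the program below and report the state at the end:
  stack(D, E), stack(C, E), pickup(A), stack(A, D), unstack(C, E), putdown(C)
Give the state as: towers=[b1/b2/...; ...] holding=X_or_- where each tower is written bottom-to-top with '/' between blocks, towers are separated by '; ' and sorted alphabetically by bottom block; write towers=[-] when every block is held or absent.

towers=[B/E; C; D/A; F] holding=-

step 1 (stack(D, E)) [no-op]: towers=[A; B/E; D; F] holding=C
step 2 (stack(C, E)): towers=[A; B/E/C; D; F] holding=-
step 3 (pickup(A)): towers=[B/E/C; D; F] holding=A
step 4 (stack(A, D)): towers=[B/E/C; D/A; F] holding=-
step 5 (unstack(C, E)): towers=[B/E; D/A; F] holding=C
step 6 (putdown(C)): towers=[B/E; C; D/A; F] holding=-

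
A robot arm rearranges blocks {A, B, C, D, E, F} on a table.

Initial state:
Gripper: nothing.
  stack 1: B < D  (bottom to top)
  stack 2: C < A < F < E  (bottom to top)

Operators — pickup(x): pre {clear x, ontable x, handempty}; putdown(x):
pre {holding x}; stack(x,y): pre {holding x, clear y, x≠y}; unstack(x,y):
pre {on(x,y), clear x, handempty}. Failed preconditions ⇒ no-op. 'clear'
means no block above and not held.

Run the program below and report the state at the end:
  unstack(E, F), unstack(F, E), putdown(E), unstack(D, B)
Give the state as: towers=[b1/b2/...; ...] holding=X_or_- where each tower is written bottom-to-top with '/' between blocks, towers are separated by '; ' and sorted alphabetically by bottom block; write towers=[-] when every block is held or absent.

step 1 (unstack(E, F)): towers=[B/D; C/A/F] holding=E
step 2 (unstack(F, E)) [no-op]: towers=[B/D; C/A/F] holding=E
step 3 (putdown(E)): towers=[B/D; C/A/F; E] holding=-
step 4 (unstack(D, B)): towers=[B; C/A/F; E] holding=D

towers=[B; C/A/F; E] holding=D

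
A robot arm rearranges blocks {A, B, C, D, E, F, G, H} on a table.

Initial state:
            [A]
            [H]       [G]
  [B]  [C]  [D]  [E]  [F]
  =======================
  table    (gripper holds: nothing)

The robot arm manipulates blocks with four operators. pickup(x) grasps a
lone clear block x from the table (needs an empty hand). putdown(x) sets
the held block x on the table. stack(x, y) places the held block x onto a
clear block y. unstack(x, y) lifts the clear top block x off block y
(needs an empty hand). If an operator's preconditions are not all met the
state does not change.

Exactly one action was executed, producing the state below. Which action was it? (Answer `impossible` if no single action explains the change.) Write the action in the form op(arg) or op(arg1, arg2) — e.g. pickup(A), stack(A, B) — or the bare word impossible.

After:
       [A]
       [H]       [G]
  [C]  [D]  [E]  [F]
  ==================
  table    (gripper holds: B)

pickup(B)

target: towers=[C; D/H/A; E; F/G] holding=B
     unstack(G, F) → towers=[B; C; D/H/A; E; F] holding=G
     unstack(A, H) → towers=[B; C; D/H; E; F/G] holding=A
         pickup(E) → towers=[B; C; D/H/A; F/G] holding=E
         pickup(B) → towers=[C; D/H/A; E; F/G] holding=B  ← match
         pickup(C) → towers=[B; D/H/A; E; F/G] holding=C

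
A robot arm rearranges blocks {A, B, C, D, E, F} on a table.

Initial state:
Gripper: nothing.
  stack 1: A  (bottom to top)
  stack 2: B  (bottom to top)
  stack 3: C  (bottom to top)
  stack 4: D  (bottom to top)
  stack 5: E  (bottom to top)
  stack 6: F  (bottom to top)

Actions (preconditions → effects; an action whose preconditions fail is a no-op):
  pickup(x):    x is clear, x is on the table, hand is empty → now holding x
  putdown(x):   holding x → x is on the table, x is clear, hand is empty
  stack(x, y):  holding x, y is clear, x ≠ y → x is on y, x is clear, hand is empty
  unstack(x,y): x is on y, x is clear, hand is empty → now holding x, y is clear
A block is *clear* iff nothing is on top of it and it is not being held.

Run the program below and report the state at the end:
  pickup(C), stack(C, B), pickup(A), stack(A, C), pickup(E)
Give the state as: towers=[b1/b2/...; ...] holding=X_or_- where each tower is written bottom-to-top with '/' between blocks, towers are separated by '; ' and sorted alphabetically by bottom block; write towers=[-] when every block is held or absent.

towers=[B/C/A; D; F] holding=E

step 1 (pickup(C)): towers=[A; B; D; E; F] holding=C
step 2 (stack(C, B)): towers=[A; B/C; D; E; F] holding=-
step 3 (pickup(A)): towers=[B/C; D; E; F] holding=A
step 4 (stack(A, C)): towers=[B/C/A; D; E; F] holding=-
step 5 (pickup(E)): towers=[B/C/A; D; F] holding=E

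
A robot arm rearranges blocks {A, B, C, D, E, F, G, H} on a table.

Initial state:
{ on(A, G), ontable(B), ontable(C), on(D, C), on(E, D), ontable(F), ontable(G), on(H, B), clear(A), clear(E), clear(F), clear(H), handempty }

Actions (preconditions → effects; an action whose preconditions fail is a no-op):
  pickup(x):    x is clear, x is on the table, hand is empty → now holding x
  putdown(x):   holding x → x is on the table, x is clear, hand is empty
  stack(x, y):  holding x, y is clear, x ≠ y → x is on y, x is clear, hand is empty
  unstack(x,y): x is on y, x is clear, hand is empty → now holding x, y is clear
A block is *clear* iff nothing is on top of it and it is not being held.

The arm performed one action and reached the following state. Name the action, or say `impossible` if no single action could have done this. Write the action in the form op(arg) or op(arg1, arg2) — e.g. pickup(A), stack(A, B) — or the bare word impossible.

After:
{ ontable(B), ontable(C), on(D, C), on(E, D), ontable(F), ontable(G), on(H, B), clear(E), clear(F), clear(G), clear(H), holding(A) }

target: towers=[B/H; C/D/E; F; G] holding=A
     unstack(A, G) → towers=[B/H; C/D/E; F; G] holding=A  ← match
     unstack(E, D) → towers=[B/H; C/D; F; G/A] holding=E
     unstack(H, B) → towers=[B; C/D/E; F; G/A] holding=H
         pickup(F) → towers=[B/H; C/D/E; G/A] holding=F

unstack(A, G)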